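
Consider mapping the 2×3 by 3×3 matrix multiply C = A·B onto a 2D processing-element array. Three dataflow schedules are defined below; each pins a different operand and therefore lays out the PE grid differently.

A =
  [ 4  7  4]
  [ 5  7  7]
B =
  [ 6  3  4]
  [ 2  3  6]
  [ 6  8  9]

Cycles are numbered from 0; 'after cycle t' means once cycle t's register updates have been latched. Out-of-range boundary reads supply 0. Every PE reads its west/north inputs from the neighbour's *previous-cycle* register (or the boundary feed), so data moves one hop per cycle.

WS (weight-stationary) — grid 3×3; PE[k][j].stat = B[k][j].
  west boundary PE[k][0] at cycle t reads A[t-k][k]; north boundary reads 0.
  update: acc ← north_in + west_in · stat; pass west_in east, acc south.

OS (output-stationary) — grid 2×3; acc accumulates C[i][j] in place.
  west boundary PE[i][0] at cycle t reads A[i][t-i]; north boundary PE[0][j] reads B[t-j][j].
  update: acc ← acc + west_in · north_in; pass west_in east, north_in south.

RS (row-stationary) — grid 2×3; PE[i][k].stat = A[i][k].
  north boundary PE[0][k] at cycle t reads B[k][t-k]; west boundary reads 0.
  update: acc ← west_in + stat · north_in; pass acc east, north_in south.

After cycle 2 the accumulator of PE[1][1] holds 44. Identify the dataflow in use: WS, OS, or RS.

WS (3×3 grid), PE[1][1]:
  after 0 — PE[1][1] acc=0, pass-E 0, pass-S 0
  after 1 — PE[1][1] acc=0, pass-E 0, pass-S 0
  after 2 — PE[1][1] acc=33, pass-E 7, pass-S 33
OS (2×3 grid), PE[1][1]:
  after 0 — PE[1][1] acc=0, pass-E 0, pass-S 0
  after 1 — PE[1][1] acc=0, pass-E 0, pass-S 0
  after 2 — PE[1][1] acc=15, pass-E 5, pass-S 3
RS (2×3 grid), PE[1][1]:
  after 0 — PE[1][1] acc=0, pass-E 0, pass-S 0
  after 1 — PE[1][1] acc=0, pass-E 0, pass-S 0
  after 2 — PE[1][1] acc=44, pass-E 44, pass-S 2

dataflow = RS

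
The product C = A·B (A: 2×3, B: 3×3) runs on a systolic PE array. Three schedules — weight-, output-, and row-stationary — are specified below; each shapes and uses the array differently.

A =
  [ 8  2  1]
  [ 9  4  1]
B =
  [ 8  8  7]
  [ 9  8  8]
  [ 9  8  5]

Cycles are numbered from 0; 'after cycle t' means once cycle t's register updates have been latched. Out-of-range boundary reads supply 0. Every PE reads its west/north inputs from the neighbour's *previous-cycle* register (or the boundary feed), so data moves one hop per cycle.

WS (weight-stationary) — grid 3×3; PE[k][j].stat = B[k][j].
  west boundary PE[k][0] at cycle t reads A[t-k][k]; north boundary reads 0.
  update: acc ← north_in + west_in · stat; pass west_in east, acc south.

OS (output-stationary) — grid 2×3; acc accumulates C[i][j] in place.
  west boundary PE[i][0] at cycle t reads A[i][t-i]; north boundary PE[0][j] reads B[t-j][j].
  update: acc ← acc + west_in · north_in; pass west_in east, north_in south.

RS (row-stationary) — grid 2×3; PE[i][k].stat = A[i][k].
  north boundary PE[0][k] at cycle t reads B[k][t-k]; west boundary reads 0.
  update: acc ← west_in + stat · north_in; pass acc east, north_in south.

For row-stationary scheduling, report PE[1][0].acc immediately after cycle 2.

Tracing RS — 2×3 array, target PE[1][0]:
  after 0 — PE[0][0] acc=64, pass-E 64, pass-S 8
  after 0 — PE[1][0] acc=0, pass-E 0, pass-S 0
  after 1 — PE[0][0] acc=64, pass-E 64, pass-S 8
  after 1 — PE[1][0] acc=72, pass-E 72, pass-S 8
  after 2 — PE[0][0] acc=56, pass-E 56, pass-S 7
  after 2 — PE[1][0] acc=72, pass-E 72, pass-S 8

PE[1][0].acc = 72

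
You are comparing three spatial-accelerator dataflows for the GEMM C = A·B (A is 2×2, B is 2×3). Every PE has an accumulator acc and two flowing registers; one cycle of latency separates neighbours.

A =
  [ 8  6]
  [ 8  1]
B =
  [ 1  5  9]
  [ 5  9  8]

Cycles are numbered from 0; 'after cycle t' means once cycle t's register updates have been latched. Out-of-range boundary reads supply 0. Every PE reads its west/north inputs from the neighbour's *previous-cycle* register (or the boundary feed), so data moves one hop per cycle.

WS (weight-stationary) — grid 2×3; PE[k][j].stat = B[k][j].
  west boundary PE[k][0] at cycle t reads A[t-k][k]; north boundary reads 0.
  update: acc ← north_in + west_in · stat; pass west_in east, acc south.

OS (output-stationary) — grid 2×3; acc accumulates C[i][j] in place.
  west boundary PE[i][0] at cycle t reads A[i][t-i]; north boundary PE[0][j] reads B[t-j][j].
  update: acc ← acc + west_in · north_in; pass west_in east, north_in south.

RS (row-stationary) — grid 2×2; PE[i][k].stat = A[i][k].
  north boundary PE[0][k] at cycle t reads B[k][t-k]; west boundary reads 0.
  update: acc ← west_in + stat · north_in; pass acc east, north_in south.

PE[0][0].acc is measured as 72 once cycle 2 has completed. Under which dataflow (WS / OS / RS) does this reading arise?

WS [2×3] PE[0][0] across cycles:
  @0  [0,0]  acc 8  |  →8  ↓8
  @1  [0,0]  acc 8  |  →8  ↓8
  @2  [0,0]  acc 0  |  →0  ↓0
OS [2×3] PE[0][0] across cycles:
  @0  [0,0]  acc 8  |  →8  ↓1
  @1  [0,0]  acc 38  |  →6  ↓5
  @2  [0,0]  acc 38  |  →0  ↓0
RS [2×2] PE[0][0] across cycles:
  @0  [0,0]  acc 8  |  →8  ↓1
  @1  [0,0]  acc 40  |  →40  ↓5
  @2  [0,0]  acc 72  |  →72  ↓9

dataflow = RS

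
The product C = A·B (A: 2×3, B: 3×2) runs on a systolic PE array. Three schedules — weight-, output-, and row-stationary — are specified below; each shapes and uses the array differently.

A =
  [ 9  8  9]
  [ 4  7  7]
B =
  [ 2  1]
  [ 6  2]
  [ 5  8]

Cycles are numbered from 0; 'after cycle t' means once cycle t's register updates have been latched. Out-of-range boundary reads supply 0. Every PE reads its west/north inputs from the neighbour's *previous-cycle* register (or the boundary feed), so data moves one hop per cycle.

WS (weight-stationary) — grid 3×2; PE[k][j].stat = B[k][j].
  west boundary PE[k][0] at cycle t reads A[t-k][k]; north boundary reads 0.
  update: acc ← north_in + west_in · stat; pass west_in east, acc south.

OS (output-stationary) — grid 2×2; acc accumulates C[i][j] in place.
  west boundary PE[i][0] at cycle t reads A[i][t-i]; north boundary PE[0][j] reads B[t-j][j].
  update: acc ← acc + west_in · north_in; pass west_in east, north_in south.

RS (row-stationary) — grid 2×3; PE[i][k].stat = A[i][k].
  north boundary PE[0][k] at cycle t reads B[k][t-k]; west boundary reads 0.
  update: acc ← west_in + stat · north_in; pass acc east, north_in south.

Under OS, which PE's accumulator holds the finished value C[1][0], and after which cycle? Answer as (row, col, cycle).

(row, col, cycle) = (1, 0, 3)

OS — PE[1][0] is where C[1][0] collects:
  step 0 · PE1,0: acc=0; fwd→0 fwd↓0
  step 1 · PE1,0: acc=8; fwd→4 fwd↓2
  step 2 · PE1,0: acc=50; fwd→7 fwd↓6
  step 3 · PE1,0: acc=85; fwd→7 fwd↓5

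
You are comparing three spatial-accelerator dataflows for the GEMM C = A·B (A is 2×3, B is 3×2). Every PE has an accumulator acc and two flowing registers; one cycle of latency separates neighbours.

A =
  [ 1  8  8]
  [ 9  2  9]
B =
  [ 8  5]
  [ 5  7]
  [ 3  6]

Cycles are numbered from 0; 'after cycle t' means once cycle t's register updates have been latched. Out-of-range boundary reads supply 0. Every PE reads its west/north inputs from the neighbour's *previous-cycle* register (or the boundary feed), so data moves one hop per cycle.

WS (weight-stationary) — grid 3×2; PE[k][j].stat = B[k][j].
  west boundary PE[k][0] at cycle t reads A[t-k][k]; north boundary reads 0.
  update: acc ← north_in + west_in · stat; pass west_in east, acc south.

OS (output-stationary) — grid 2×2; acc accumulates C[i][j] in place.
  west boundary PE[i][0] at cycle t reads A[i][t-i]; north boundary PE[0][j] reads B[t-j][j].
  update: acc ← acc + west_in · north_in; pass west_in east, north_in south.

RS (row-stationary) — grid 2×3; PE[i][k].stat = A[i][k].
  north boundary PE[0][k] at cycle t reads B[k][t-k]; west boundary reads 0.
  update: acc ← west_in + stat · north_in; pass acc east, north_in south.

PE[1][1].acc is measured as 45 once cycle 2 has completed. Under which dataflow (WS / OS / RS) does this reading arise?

— WS: 3×2; PE[1][1] trace:
  cycle 0: PE[1][1] → acc 0, east 0, south 0
  cycle 1: PE[1][1] → acc 0, east 0, south 0
  cycle 2: PE[1][1] → acc 61, east 8, south 61
— OS: 2×2; PE[1][1] trace:
  cycle 0: PE[1][1] → acc 0, east 0, south 0
  cycle 1: PE[1][1] → acc 0, east 0, south 0
  cycle 2: PE[1][1] → acc 45, east 9, south 5
— RS: 2×3; PE[1][1] trace:
  cycle 0: PE[1][1] → acc 0, east 0, south 0
  cycle 1: PE[1][1] → acc 0, east 0, south 0
  cycle 2: PE[1][1] → acc 82, east 82, south 5

dataflow = OS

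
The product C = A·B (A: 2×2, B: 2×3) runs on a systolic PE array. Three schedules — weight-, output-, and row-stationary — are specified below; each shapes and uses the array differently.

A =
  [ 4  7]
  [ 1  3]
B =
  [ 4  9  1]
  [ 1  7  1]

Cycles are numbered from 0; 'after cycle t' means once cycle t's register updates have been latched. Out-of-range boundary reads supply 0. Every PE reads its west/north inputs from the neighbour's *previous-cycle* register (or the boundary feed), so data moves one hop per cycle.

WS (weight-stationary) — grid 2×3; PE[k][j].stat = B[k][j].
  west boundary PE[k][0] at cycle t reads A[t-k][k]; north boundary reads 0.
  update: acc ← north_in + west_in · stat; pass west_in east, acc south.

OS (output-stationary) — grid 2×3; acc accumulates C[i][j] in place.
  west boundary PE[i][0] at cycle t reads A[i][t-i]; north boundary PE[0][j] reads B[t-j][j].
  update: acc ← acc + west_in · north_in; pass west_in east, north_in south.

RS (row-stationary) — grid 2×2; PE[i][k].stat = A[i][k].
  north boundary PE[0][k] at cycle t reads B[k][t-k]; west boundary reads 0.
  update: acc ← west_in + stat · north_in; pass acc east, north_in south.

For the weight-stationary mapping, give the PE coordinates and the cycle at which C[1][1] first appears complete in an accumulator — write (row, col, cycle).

WS — PE[1][1] is where C[1][1] collects:
  0: (1,1).acc=0  regs=<0,0>
  1: (1,1).acc=0  regs=<0,0>
  2: (1,1).acc=85  regs=<7,85>
  3: (1,1).acc=30  regs=<3,30>

(row, col, cycle) = (1, 1, 3)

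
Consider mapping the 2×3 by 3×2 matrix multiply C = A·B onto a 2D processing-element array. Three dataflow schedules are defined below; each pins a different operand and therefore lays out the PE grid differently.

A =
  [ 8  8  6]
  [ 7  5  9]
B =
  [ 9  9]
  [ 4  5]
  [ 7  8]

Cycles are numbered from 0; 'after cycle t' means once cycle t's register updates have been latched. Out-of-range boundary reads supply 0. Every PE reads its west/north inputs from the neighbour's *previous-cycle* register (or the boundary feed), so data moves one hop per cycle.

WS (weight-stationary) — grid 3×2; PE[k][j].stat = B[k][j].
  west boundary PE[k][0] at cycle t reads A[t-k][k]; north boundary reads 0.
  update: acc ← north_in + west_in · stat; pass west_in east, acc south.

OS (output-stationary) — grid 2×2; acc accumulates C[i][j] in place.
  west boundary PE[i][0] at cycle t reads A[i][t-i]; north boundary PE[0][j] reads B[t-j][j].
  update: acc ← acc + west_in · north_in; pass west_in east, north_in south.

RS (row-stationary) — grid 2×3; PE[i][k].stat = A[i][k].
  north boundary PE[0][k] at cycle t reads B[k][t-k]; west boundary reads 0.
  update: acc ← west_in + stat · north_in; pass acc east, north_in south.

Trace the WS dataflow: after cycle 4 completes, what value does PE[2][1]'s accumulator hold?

PE[2][1].acc = 160

WS 3×2: PE[2][1] cycle-by-cycle (with neighbour feeds):
  [0] (1,1) acc=0 (h:0 v:0)
  [0] (2,0) acc=0 (h:0 v:0)
  [0] (2,1) acc=0 (h:0 v:0)
  [1] (1,1) acc=0 (h:0 v:0)
  [1] (2,0) acc=0 (h:0 v:0)
  [1] (2,1) acc=0 (h:0 v:0)
  [2] (1,1) acc=112 (h:8 v:112)
  [2] (2,0) acc=146 (h:6 v:146)
  [2] (2,1) acc=0 (h:0 v:0)
  [3] (1,1) acc=88 (h:5 v:88)
  [3] (2,0) acc=146 (h:9 v:146)
  [3] (2,1) acc=160 (h:6 v:160)
  [4] (1,1) acc=0 (h:0 v:0)
  [4] (2,0) acc=0 (h:0 v:0)
  [4] (2,1) acc=160 (h:9 v:160)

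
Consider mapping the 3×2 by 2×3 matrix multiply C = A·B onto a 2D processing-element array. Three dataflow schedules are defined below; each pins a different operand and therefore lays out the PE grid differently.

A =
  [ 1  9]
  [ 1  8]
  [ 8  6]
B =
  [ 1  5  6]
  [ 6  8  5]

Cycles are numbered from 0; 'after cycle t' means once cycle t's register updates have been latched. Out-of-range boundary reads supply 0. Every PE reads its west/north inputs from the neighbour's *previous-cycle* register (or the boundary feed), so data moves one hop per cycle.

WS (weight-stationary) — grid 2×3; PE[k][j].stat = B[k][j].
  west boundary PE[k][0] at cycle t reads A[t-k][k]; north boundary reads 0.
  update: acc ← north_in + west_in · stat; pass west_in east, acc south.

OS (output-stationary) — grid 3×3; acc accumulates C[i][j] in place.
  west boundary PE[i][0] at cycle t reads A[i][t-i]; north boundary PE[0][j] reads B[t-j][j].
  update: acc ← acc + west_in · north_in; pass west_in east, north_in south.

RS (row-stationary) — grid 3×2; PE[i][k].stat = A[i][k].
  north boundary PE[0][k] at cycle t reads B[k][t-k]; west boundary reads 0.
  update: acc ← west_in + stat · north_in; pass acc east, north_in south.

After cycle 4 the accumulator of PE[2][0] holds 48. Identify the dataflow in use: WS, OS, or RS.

WS: PE[2][0] is outside its 2×3 grid.
— OS: 3×3; PE[2][0] trace:
  @0  [2,0]  acc 0  |  →0  ↓0
  @1  [2,0]  acc 0  |  →0  ↓0
  @2  [2,0]  acc 8  |  →8  ↓1
  @3  [2,0]  acc 44  |  →6  ↓6
  @4  [2,0]  acc 44  |  →0  ↓0
— RS: 3×2; PE[2][0] trace:
  @0  [2,0]  acc 0  |  →0  ↓0
  @1  [2,0]  acc 0  |  →0  ↓0
  @2  [2,0]  acc 8  |  →8  ↓1
  @3  [2,0]  acc 40  |  →40  ↓5
  @4  [2,0]  acc 48  |  →48  ↓6

dataflow = RS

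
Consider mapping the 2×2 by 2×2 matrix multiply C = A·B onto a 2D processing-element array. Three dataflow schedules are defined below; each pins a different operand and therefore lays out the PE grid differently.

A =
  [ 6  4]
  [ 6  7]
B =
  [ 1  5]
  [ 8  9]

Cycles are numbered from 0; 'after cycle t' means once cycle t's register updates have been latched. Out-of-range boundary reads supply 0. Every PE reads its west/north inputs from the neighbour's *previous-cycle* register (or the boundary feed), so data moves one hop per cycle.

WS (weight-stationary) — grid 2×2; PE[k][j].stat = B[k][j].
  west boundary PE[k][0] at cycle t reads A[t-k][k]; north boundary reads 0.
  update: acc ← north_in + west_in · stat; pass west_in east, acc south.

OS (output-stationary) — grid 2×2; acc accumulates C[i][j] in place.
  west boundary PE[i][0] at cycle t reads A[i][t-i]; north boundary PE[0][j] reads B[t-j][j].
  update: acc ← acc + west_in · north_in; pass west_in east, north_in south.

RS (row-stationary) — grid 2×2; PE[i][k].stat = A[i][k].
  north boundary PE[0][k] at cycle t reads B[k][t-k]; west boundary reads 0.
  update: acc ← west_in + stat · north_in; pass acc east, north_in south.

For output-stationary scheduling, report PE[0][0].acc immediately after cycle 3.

PE[0][0].acc = 38

Tracing OS — 2×2 array, target PE[0][0]:
  step 0 · PE0,0: acc=6; fwd→6 fwd↓1
  step 1 · PE0,0: acc=38; fwd→4 fwd↓8
  step 2 · PE0,0: acc=38; fwd→0 fwd↓0
  step 3 · PE0,0: acc=38; fwd→0 fwd↓0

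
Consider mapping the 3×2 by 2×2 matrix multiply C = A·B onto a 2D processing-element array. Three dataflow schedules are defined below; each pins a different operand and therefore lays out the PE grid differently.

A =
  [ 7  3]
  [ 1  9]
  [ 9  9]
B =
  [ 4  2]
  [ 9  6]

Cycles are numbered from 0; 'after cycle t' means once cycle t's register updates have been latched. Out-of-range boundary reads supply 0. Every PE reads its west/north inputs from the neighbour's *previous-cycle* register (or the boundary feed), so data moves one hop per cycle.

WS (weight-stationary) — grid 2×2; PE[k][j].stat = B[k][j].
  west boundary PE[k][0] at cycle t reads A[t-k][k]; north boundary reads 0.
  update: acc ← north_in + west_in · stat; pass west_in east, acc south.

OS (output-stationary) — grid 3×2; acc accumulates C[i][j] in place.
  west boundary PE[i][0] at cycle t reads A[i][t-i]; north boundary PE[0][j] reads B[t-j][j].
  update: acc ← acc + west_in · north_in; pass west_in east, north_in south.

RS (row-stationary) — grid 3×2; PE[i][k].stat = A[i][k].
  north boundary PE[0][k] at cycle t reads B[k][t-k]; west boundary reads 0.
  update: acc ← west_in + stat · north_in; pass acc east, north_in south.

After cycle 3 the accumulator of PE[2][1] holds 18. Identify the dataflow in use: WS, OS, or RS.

— WS: 2×2 array has no PE[2][1].
Under OS (3×2), PE[2][1]:
  cycle 0: PE[2][1] → acc 0, east 0, south 0
  cycle 1: PE[2][1] → acc 0, east 0, south 0
  cycle 2: PE[2][1] → acc 0, east 0, south 0
  cycle 3: PE[2][1] → acc 18, east 9, south 2
Under RS (3×2), PE[2][1]:
  cycle 0: PE[2][1] → acc 0, east 0, south 0
  cycle 1: PE[2][1] → acc 0, east 0, south 0
  cycle 2: PE[2][1] → acc 0, east 0, south 0
  cycle 3: PE[2][1] → acc 117, east 117, south 9

dataflow = OS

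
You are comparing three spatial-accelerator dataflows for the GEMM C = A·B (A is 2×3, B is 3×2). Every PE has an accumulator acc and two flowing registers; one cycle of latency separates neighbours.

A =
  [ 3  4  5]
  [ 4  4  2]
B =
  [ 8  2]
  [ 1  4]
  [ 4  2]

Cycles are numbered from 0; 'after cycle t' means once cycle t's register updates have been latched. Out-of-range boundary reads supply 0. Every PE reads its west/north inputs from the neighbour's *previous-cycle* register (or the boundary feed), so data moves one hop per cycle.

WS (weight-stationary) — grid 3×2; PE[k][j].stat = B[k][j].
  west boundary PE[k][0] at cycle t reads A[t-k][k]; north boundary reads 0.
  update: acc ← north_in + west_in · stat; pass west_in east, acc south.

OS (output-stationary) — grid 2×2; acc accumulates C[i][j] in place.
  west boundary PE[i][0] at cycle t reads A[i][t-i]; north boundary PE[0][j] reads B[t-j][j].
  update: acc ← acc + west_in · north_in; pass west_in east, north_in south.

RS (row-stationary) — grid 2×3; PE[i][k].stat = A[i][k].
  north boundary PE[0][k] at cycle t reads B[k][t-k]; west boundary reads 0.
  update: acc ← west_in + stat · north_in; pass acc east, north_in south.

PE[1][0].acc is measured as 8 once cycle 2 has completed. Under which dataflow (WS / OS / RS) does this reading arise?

Under WS (3×2), PE[1][0]:
  [0] (1,0) acc=0 (h:0 v:0)
  [1] (1,0) acc=28 (h:4 v:28)
  [2] (1,0) acc=36 (h:4 v:36)
Under OS (2×2), PE[1][0]:
  [0] (1,0) acc=0 (h:0 v:0)
  [1] (1,0) acc=32 (h:4 v:8)
  [2] (1,0) acc=36 (h:4 v:1)
Under RS (2×3), PE[1][0]:
  [0] (1,0) acc=0 (h:0 v:0)
  [1] (1,0) acc=32 (h:32 v:8)
  [2] (1,0) acc=8 (h:8 v:2)

dataflow = RS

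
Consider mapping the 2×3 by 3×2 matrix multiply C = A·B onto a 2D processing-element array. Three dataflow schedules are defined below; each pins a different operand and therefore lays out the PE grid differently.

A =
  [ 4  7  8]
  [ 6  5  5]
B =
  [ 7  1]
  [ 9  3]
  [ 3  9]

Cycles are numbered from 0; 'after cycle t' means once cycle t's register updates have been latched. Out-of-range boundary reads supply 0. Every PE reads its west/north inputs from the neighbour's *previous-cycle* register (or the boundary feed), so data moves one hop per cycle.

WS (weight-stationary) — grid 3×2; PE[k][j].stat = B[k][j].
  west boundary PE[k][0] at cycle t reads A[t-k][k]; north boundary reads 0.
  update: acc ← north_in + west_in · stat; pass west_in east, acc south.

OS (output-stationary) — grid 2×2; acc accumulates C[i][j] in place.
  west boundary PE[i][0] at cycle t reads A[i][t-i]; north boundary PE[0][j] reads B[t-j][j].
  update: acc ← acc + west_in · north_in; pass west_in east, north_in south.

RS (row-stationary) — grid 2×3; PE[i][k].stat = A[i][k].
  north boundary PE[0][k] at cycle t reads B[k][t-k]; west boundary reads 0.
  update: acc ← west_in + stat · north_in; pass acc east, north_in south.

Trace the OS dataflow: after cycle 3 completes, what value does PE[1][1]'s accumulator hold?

OS 2×2: PE[1][1] cycle-by-cycle (with neighbour feeds):
  [0] (0,1) acc=0 (h:0 v:0)
  [0] (1,0) acc=0 (h:0 v:0)
  [0] (1,1) acc=0 (h:0 v:0)
  [1] (0,1) acc=4 (h:4 v:1)
  [1] (1,0) acc=42 (h:6 v:7)
  [1] (1,1) acc=0 (h:0 v:0)
  [2] (0,1) acc=25 (h:7 v:3)
  [2] (1,0) acc=87 (h:5 v:9)
  [2] (1,1) acc=6 (h:6 v:1)
  [3] (0,1) acc=97 (h:8 v:9)
  [3] (1,0) acc=102 (h:5 v:3)
  [3] (1,1) acc=21 (h:5 v:3)

PE[1][1].acc = 21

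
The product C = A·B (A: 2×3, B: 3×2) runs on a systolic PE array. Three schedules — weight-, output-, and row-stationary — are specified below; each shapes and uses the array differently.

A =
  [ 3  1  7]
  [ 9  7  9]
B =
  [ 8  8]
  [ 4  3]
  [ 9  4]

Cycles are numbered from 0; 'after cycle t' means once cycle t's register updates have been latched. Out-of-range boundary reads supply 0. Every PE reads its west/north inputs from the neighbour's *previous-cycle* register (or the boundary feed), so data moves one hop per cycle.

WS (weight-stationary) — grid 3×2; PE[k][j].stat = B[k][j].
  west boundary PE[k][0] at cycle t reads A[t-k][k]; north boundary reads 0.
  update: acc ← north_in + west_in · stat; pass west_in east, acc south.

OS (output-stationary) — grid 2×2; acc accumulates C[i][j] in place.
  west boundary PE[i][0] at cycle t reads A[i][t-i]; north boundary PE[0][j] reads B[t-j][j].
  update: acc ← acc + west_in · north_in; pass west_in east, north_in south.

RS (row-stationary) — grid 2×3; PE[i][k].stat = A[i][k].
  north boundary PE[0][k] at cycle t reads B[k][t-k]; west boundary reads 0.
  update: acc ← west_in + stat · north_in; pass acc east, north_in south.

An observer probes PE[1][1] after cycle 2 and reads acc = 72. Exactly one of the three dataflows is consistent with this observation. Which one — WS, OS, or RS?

— WS: 3×2; PE[1][1] trace:
  after 0 — PE[1][1] acc=0, pass-E 0, pass-S 0
  after 1 — PE[1][1] acc=0, pass-E 0, pass-S 0
  after 2 — PE[1][1] acc=27, pass-E 1, pass-S 27
— OS: 2×2; PE[1][1] trace:
  after 0 — PE[1][1] acc=0, pass-E 0, pass-S 0
  after 1 — PE[1][1] acc=0, pass-E 0, pass-S 0
  after 2 — PE[1][1] acc=72, pass-E 9, pass-S 8
— RS: 2×3; PE[1][1] trace:
  after 0 — PE[1][1] acc=0, pass-E 0, pass-S 0
  after 1 — PE[1][1] acc=0, pass-E 0, pass-S 0
  after 2 — PE[1][1] acc=100, pass-E 100, pass-S 4

dataflow = OS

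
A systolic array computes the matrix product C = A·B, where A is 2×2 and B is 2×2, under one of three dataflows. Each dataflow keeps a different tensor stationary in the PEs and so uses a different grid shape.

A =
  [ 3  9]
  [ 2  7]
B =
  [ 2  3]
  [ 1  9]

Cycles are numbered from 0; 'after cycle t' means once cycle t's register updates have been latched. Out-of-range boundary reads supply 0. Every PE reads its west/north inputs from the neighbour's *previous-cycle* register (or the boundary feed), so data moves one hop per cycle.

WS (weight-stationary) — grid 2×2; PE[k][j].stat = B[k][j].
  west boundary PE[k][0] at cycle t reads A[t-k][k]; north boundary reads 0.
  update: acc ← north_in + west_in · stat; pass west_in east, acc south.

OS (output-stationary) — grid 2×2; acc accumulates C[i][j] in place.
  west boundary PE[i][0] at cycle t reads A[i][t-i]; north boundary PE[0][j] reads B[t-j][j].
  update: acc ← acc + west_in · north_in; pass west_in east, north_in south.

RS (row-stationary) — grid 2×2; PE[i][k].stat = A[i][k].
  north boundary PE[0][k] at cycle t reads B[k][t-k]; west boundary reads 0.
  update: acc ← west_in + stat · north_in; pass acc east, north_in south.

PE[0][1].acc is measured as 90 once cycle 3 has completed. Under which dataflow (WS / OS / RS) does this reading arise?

dataflow = OS

WS [2×2] PE[0][1] across cycles:
  0: (0,1).acc=0  regs=<0,0>
  1: (0,1).acc=9  regs=<3,9>
  2: (0,1).acc=6  regs=<2,6>
  3: (0,1).acc=0  regs=<0,0>
OS [2×2] PE[0][1] across cycles:
  0: (0,1).acc=0  regs=<0,0>
  1: (0,1).acc=9  regs=<3,3>
  2: (0,1).acc=90  regs=<9,9>
  3: (0,1).acc=90  regs=<0,0>
RS [2×2] PE[0][1] across cycles:
  0: (0,1).acc=0  regs=<0,0>
  1: (0,1).acc=15  regs=<15,1>
  2: (0,1).acc=90  regs=<90,9>
  3: (0,1).acc=0  regs=<0,0>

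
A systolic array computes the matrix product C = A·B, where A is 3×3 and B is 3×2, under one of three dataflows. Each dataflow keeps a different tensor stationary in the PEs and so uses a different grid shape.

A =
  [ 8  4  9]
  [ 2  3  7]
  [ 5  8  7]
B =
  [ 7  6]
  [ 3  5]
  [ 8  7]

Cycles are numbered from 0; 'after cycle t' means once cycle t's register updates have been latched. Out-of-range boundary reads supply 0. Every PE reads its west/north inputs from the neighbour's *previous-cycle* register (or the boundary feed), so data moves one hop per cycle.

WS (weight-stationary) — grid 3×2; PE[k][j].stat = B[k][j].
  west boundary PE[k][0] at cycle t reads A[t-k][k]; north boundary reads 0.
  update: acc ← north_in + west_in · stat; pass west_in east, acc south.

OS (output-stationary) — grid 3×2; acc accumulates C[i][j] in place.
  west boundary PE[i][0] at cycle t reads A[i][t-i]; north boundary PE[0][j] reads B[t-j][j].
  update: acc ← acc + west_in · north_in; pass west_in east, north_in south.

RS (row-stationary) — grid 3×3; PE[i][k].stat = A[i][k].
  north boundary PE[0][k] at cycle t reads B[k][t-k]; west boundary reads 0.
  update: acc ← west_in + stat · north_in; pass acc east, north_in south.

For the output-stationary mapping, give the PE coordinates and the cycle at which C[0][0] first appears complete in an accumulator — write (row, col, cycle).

(row, col, cycle) = (0, 0, 2)

OS — PE[0][0] is where C[0][0] collects:
  cycle 0: PE[0][0] → acc 56, east 8, south 7
  cycle 1: PE[0][0] → acc 68, east 4, south 3
  cycle 2: PE[0][0] → acc 140, east 9, south 8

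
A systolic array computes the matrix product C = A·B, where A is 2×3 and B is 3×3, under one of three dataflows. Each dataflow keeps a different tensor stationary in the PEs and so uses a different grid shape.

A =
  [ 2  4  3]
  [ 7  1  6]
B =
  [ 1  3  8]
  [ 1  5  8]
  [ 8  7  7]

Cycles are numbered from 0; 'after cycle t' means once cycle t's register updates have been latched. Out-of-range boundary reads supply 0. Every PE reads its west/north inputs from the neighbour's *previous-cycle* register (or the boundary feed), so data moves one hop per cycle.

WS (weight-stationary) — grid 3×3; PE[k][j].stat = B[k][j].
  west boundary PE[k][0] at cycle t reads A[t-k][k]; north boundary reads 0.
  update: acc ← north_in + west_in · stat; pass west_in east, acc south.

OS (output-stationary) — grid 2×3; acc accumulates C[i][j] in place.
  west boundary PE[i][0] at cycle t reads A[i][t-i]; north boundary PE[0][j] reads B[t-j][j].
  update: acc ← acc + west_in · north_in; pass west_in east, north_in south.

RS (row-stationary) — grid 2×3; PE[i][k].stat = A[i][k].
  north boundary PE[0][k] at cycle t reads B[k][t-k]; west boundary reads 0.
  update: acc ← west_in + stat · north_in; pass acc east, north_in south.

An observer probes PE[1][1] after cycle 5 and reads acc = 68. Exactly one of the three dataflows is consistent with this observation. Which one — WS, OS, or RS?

dataflow = OS

WS [3×3] PE[1][1] across cycles:
  t=0 PE[1][1]: acc=0 h=0 v=0
  t=1 PE[1][1]: acc=0 h=0 v=0
  t=2 PE[1][1]: acc=26 h=4 v=26
  t=3 PE[1][1]: acc=26 h=1 v=26
  t=4 PE[1][1]: acc=0 h=0 v=0
  t=5 PE[1][1]: acc=0 h=0 v=0
OS [2×3] PE[1][1] across cycles:
  t=0 PE[1][1]: acc=0 h=0 v=0
  t=1 PE[1][1]: acc=0 h=0 v=0
  t=2 PE[1][1]: acc=21 h=7 v=3
  t=3 PE[1][1]: acc=26 h=1 v=5
  t=4 PE[1][1]: acc=68 h=6 v=7
  t=5 PE[1][1]: acc=68 h=0 v=0
RS [2×3] PE[1][1] across cycles:
  t=0 PE[1][1]: acc=0 h=0 v=0
  t=1 PE[1][1]: acc=0 h=0 v=0
  t=2 PE[1][1]: acc=8 h=8 v=1
  t=3 PE[1][1]: acc=26 h=26 v=5
  t=4 PE[1][1]: acc=64 h=64 v=8
  t=5 PE[1][1]: acc=0 h=0 v=0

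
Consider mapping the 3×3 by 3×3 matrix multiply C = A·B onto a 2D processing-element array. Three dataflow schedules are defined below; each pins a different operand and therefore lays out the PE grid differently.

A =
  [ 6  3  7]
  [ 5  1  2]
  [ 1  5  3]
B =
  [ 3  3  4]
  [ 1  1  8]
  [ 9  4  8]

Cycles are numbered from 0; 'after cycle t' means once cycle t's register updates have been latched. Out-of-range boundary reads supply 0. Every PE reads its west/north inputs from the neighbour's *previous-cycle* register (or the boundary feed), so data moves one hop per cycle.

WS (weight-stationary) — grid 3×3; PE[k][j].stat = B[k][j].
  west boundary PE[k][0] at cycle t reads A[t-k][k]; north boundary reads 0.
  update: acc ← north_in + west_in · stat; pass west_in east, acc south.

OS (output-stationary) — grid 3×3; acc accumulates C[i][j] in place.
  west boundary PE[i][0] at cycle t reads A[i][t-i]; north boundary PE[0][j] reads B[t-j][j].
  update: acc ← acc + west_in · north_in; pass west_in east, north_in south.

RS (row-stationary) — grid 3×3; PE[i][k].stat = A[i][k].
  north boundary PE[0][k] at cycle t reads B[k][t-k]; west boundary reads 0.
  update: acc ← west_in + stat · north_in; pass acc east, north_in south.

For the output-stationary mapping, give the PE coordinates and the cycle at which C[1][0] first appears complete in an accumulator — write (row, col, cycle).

OS: C[1][0] accumulates in PE[1][0]:
  t=0 PE[1][0]: acc=0 h=0 v=0
  t=1 PE[1][0]: acc=15 h=5 v=3
  t=2 PE[1][0]: acc=16 h=1 v=1
  t=3 PE[1][0]: acc=34 h=2 v=9

(row, col, cycle) = (1, 0, 3)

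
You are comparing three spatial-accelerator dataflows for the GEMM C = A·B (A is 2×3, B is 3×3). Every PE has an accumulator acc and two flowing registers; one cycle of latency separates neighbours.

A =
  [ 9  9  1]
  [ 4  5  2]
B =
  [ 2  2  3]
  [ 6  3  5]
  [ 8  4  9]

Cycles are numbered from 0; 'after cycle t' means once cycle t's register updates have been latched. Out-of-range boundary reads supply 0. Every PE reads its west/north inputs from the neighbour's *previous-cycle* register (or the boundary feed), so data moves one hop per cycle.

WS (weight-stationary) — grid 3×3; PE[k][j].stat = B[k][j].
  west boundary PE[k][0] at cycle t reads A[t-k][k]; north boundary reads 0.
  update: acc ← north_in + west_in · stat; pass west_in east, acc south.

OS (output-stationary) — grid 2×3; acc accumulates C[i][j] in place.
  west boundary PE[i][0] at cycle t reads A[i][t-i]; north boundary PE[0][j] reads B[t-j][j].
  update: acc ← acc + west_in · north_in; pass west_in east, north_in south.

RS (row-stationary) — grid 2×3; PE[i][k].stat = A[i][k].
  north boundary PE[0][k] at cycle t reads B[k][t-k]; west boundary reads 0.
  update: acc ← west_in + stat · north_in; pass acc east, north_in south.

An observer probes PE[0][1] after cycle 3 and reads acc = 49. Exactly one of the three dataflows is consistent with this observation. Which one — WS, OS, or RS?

dataflow = OS

WS (3×3 grid), PE[0][1]:
  @0  [0,1]  acc 0  |  →0  ↓0
  @1  [0,1]  acc 18  |  →9  ↓18
  @2  [0,1]  acc 8  |  →4  ↓8
  @3  [0,1]  acc 0  |  →0  ↓0
OS (2×3 grid), PE[0][1]:
  @0  [0,1]  acc 0  |  →0  ↓0
  @1  [0,1]  acc 18  |  →9  ↓2
  @2  [0,1]  acc 45  |  →9  ↓3
  @3  [0,1]  acc 49  |  →1  ↓4
RS (2×3 grid), PE[0][1]:
  @0  [0,1]  acc 0  |  →0  ↓0
  @1  [0,1]  acc 72  |  →72  ↓6
  @2  [0,1]  acc 45  |  →45  ↓3
  @3  [0,1]  acc 72  |  →72  ↓5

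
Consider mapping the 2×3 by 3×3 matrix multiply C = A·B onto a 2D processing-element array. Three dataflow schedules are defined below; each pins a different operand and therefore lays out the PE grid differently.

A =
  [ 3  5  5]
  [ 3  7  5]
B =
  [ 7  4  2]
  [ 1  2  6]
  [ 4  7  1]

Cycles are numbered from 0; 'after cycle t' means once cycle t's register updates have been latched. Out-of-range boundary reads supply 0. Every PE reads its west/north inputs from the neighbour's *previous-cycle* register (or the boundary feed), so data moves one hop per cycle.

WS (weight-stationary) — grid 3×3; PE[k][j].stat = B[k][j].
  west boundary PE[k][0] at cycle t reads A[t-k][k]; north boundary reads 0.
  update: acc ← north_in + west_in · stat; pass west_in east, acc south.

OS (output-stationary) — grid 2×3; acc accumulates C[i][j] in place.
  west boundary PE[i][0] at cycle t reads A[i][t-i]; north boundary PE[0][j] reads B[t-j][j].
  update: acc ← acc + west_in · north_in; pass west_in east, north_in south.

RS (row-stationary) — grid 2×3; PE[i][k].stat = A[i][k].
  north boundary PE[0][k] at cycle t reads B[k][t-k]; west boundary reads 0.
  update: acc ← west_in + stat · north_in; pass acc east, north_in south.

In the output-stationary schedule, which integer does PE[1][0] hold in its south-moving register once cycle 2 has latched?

OS 2×3: PE[1][0] cycle-by-cycle (with neighbour feeds):
  c0 r0c0: 21 / 3 / 7
  c0 r1c0: 0 / 0 / 0
  c1 r0c0: 26 / 5 / 1
  c1 r1c0: 21 / 3 / 7
  c2 r0c0: 46 / 5 / 4
  c2 r1c0: 28 / 7 / 1

register = 1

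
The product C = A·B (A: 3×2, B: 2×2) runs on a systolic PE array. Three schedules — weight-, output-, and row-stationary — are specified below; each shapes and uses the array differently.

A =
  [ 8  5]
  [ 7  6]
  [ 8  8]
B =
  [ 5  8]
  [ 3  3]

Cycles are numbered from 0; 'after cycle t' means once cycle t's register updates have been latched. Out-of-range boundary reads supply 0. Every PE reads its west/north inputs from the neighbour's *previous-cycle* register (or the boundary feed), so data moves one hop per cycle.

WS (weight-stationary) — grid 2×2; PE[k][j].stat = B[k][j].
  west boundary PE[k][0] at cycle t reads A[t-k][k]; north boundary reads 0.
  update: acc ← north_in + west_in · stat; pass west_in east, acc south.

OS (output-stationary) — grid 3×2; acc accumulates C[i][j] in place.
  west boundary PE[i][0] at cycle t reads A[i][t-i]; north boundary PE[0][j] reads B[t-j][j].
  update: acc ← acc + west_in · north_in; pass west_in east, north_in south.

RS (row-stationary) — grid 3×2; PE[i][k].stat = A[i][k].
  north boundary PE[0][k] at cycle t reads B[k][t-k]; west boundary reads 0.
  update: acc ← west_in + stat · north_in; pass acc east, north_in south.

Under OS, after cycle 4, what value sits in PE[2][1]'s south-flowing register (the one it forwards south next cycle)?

register = 3

Tracing OS — 3×2 array, target PE[2][1]:
  c0 r1c1: 0 / 0 / 0
  c0 r2c0: 0 / 0 / 0
  c0 r2c1: 0 / 0 / 0
  c1 r1c1: 0 / 0 / 0
  c1 r2c0: 0 / 0 / 0
  c1 r2c1: 0 / 0 / 0
  c2 r1c1: 56 / 7 / 8
  c2 r2c0: 40 / 8 / 5
  c2 r2c1: 0 / 0 / 0
  c3 r1c1: 74 / 6 / 3
  c3 r2c0: 64 / 8 / 3
  c3 r2c1: 64 / 8 / 8
  c4 r1c1: 74 / 0 / 0
  c4 r2c0: 64 / 0 / 0
  c4 r2c1: 88 / 8 / 3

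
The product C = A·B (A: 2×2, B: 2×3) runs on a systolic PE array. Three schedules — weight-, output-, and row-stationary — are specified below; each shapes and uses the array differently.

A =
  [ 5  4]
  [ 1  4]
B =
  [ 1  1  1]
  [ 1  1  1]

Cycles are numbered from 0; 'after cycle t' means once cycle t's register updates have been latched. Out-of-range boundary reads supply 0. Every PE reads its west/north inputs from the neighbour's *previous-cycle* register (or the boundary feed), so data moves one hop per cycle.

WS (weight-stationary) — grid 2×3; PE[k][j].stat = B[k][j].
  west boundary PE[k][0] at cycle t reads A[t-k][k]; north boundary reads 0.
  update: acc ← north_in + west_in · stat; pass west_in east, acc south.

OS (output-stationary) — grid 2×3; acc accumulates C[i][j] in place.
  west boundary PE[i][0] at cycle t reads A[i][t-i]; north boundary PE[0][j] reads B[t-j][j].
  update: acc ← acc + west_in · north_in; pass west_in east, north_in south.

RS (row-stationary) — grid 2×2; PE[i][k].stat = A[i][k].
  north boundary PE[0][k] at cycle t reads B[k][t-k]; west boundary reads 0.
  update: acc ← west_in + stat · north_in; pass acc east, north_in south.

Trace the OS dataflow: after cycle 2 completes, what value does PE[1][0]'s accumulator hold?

PE[1][0].acc = 5

OS 2×3: PE[1][0] cycle-by-cycle (with neighbour feeds):
  after 0 — PE[0][0] acc=5, pass-E 5, pass-S 1
  after 0 — PE[1][0] acc=0, pass-E 0, pass-S 0
  after 1 — PE[0][0] acc=9, pass-E 4, pass-S 1
  after 1 — PE[1][0] acc=1, pass-E 1, pass-S 1
  after 2 — PE[0][0] acc=9, pass-E 0, pass-S 0
  after 2 — PE[1][0] acc=5, pass-E 4, pass-S 1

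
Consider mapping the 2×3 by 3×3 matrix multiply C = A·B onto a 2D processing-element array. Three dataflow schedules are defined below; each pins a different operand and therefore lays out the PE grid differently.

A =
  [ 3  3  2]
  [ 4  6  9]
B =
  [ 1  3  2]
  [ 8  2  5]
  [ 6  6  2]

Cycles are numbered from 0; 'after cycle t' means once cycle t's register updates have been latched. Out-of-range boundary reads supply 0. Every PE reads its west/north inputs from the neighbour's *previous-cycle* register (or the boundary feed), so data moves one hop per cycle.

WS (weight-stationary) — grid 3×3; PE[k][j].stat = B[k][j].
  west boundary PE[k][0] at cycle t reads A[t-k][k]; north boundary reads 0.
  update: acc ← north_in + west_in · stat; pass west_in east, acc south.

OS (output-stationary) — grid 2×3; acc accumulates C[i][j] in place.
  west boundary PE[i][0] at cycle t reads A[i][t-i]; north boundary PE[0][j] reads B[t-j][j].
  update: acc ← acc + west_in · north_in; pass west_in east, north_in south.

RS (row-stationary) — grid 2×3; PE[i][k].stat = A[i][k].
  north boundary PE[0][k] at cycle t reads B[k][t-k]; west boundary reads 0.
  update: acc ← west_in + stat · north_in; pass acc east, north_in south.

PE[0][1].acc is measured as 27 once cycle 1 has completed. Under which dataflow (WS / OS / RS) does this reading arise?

WS (3×3 grid), PE[0][1]:
  [0] (0,1) acc=0 (h:0 v:0)
  [1] (0,1) acc=9 (h:3 v:9)
OS (2×3 grid), PE[0][1]:
  [0] (0,1) acc=0 (h:0 v:0)
  [1] (0,1) acc=9 (h:3 v:3)
RS (2×3 grid), PE[0][1]:
  [0] (0,1) acc=0 (h:0 v:0)
  [1] (0,1) acc=27 (h:27 v:8)

dataflow = RS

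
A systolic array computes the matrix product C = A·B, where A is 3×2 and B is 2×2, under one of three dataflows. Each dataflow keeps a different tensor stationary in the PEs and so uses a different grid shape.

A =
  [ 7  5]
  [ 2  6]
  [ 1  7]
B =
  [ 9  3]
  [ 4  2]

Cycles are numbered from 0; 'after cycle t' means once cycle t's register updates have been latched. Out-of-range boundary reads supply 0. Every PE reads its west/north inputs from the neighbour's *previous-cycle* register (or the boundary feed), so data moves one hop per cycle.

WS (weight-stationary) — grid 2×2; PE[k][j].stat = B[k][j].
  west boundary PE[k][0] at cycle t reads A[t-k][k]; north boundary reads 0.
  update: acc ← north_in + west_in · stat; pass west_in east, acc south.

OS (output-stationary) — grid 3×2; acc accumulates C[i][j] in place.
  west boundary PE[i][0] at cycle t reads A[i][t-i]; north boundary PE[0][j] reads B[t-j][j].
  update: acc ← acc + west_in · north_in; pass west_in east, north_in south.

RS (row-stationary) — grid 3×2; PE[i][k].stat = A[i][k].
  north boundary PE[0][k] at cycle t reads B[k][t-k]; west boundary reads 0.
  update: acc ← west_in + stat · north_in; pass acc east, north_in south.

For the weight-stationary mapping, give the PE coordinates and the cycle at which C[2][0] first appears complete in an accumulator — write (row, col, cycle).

(row, col, cycle) = (1, 0, 3)

WS — PE[1][0] is where C[2][0] collects:
  [0] (1,0) acc=0 (h:0 v:0)
  [1] (1,0) acc=83 (h:5 v:83)
  [2] (1,0) acc=42 (h:6 v:42)
  [3] (1,0) acc=37 (h:7 v:37)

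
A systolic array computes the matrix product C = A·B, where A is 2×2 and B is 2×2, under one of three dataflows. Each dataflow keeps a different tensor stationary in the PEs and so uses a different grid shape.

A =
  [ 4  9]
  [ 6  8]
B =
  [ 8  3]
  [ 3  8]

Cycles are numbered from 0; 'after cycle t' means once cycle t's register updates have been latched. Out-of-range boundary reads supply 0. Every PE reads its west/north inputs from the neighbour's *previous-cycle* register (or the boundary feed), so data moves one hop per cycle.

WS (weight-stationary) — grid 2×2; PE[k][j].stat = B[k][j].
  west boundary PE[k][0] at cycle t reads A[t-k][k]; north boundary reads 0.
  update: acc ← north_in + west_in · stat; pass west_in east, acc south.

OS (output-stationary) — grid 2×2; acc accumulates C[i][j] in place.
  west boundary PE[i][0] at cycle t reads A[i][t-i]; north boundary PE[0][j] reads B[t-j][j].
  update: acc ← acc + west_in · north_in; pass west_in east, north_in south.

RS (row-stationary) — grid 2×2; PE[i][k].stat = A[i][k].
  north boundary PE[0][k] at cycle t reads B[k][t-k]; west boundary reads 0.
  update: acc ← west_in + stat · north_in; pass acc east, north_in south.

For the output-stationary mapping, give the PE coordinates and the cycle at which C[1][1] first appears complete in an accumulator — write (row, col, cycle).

(row, col, cycle) = (1, 1, 3)

OS: C[1][1] accumulates in PE[1][1]:
  after 0 — PE[1][1] acc=0, pass-E 0, pass-S 0
  after 1 — PE[1][1] acc=0, pass-E 0, pass-S 0
  after 2 — PE[1][1] acc=18, pass-E 6, pass-S 3
  after 3 — PE[1][1] acc=82, pass-E 8, pass-S 8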